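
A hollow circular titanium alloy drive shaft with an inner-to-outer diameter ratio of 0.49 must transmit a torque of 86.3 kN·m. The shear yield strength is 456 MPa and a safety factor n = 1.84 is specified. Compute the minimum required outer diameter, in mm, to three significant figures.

τ_allow = 456/1.84 = 247.8 MPa.
For a hollow shaft τ = 16T/[πd_o³(1−k⁴)] with k = 0.49, so 1−k⁴ = 0.9424.
d_o³ = 16T/[π τ_allow (1−k⁴)] = 16×8.6300×10^7/(π×247.8×0.9424) = 1.882×10^6 mm³.
d_o = 123.5 mm.

d_o = 123 mm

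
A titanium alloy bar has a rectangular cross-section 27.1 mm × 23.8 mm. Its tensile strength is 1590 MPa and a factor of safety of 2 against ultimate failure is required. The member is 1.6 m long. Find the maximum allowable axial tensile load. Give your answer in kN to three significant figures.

F_allow = 513 kN

σ_allow = 1590/2 = 795.0 MPa.
A = 27.1×23.8 = 645.0 mm².
F_allow = σ_allow × A = 795.0×645.0 = 512800 N.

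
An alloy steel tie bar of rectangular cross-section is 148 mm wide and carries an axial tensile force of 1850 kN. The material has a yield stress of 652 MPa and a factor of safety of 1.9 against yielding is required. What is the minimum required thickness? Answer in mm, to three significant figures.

t = 36.4 mm

σ_allow = 652/1.9 = 343.2 MPa.
Required area A = F/σ_allow = 1850000/343.2 = 5391 mm².
t = A/w = 5391/148 = 36.43 mm.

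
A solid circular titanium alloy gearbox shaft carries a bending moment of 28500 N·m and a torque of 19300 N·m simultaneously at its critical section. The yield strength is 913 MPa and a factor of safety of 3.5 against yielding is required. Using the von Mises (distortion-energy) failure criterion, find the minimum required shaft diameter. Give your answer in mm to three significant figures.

d = 109 mm

σ_allow = σ_y/n = 913/3.5 = 260.9 MPa.
For a solid shaft σ_b = 32M/(πd³) and τ = 16T/(πd³), so the von Mises stress is σ' = (16/πd³)·√(4M²+3T²).
√(4M²+3T²) = √(4×(2.850×10^7)² + 3×(1.930×10^7)²) = 6.608×10^7 N·mm.
d³ = 16×6.608×10^7/(π×260.9) = 1.290×10^6 mm³.
d = 108.9 mm.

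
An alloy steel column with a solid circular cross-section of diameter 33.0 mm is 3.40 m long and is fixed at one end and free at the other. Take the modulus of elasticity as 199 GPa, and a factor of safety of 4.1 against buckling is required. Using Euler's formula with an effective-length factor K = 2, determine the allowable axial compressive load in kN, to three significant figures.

I = πd⁴/64 = π×33.0⁴/64 = 58210 mm⁴.
Effective length L_e = KL = 2×3.40 m = 6800 mm.
Euler critical load P_cr = π²EI/L_e² = π²×199000×58210/6800² = 2473 N.
P_allow = P_cr/n = 2473/4.1 = 603.1 N.

P_allow = 0.603 kN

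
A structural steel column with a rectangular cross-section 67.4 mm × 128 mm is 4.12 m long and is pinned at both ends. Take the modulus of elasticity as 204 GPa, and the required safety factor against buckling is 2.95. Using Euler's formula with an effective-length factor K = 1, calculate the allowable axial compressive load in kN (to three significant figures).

P_allow = 131 kN

Buckling occurs about the weak axis: I_min = h·b³/12 = 128×67.4³/12 = 3.266×10^6 mm⁴ (b = 67.4 mm is the smaller dimension).
Effective length L_e = KL = 1×4.12 m = 4120 mm.
Euler critical load P_cr = π²EI/L_e² = π²×204000×3.266×10^6/4120² = 387400 N.
P_allow = P_cr/n = 387400/2.95 = 131300 N.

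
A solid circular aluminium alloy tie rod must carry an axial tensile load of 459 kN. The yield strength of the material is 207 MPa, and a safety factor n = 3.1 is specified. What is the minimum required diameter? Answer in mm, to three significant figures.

d = 93.6 mm

Allowable stress σ_allow = 207/3.1 = 66.77 MPa.
Required area A = F/σ_allow = 459000/66.77 = 6874 mm².
A = πd²/4 → d = √(4A/π) = 93.55 mm.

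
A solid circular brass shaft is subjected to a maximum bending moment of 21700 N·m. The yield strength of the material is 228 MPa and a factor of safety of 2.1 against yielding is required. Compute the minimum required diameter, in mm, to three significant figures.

d = 127 mm

σ_allow = 228/2.1 = 108.6 MPa.
For a solid circular section σ = 32M/(πd³), so d³ = 32M/(π σ_allow) = 32×2.1700×10^7/(π×108.6) = 2.036×10^6 mm³.
d = 126.7 mm.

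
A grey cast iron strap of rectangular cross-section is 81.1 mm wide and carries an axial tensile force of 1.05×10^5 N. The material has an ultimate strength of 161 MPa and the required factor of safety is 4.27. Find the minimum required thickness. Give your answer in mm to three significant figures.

t = 34.3 mm

σ_allow = 161/4.27 = 37.70 MPa.
Required area A = F/σ_allow = 105000/37.70 = 2785 mm².
t = A/w = 2785/81.1 = 34.34 mm.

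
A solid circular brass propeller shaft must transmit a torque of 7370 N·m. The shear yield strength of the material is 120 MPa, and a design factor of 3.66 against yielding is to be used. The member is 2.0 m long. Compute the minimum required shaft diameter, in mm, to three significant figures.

Allowable shear stress τ_allow = 120/3.66 = 32.79 MPa.
For a solid shaft τ = 16T/(πd³), so d³ = 16T/(π τ_allow) = 16×7370000/(π×32.79) = 1.145×10^6 mm³.
d = (1.145×10^6)^(1/3) = 104.6 mm.

d = 105 mm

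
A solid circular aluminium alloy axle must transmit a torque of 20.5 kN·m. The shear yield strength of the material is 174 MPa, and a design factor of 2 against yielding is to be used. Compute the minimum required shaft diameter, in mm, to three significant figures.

d = 106 mm

Allowable shear stress τ_allow = 174/2 = 87.00 MPa.
For a solid shaft τ = 16T/(πd³), so d³ = 16T/(π τ_allow) = 16×2.0500×10^7/(π×87.00) = 1.200×10^6 mm³.
d = (1.200×10^6)^(1/3) = 106.3 mm.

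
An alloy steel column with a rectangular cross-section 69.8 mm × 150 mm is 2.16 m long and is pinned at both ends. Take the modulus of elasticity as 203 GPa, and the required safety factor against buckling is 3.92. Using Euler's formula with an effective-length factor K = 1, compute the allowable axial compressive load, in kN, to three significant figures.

P_allow = 466 kN

Buckling occurs about the weak axis: I_min = h·b³/12 = 150×69.8³/12 = 4.251×10^6 mm⁴ (b = 69.8 mm is the smaller dimension).
Effective length L_e = KL = 1×2.16 m = 2160 mm.
Euler critical load P_cr = π²EI/L_e² = π²×203000×4.251×10^6/2160² = 1.825×10^6 N.
P_allow = P_cr/n = 1.825×10^6/3.92 = 465700 N.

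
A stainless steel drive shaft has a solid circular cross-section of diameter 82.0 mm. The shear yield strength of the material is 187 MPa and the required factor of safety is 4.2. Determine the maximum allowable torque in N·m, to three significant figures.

T_allow = 4820 N·m

τ_allow = 187/4.2 = 44.52 MPa.
For a solid shaft T_allow = τ_allow·πd³/16; πd³/16 = π×82.0³/16 = 108300 mm³.
T_allow = 44.52×108300 = 4.820×10^6 N·mm = 4820 N·m.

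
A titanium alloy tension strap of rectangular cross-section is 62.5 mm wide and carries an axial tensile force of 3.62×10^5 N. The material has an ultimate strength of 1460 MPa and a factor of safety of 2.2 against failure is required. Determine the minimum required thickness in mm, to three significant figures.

t = 8.73 mm

σ_allow = 1460/2.2 = 663.6 MPa.
Required area A = F/σ_allow = 362000/663.6 = 545.5 mm².
t = A/w = 545.5/62.5 = 8.728 mm.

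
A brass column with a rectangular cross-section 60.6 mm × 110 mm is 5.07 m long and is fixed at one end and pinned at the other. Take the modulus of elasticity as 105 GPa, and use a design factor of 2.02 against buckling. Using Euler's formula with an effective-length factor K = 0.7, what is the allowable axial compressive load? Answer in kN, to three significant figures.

Buckling occurs about the weak axis: I_min = h·b³/12 = 110×60.6³/12 = 2.040×10^6 mm⁴ (b = 60.6 mm is the smaller dimension).
Effective length L_e = KL = 0.7×5.07 m = 3549 mm.
Euler critical load P_cr = π²EI/L_e² = π²×105000×2.040×10^6/3549² = 167800 N.
P_allow = P_cr/n = 167800/2.02 = 83090 N.

P_allow = 83.1 kN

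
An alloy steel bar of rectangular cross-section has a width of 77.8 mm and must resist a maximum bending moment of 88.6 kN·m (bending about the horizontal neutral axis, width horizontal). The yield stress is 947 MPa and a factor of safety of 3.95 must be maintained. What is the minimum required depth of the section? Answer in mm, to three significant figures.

σ_allow = 947/3.95 = 239.7 MPa.
For a rectangular section σ = 6M/(bh²), so h² = 6M/(b σ_allow) = 6×8.8600×10^7/(77.8×239.7) = 28500 mm².
h = 168.8 mm.

h = 169 mm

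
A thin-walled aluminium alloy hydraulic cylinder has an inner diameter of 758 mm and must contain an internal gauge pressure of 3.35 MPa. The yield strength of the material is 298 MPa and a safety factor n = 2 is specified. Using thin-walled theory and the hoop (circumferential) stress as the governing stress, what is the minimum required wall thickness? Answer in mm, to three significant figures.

σ_allow = 298/2 = 149.0 MPa.
Hoop stress σ_h = pD/(2t), so t = pD/(2σ_allow) = 3.35×758/(2×149.0) = 8.521 mm.

t = 8.52 mm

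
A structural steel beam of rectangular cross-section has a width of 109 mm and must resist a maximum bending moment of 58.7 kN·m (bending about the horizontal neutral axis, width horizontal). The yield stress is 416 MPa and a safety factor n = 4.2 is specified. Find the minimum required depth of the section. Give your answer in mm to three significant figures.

h = 181 mm

σ_allow = 416/4.2 = 99.05 MPa.
For a rectangular section σ = 6M/(bh²), so h² = 6M/(b σ_allow) = 6×5.8700×10^7/(109×99.05) = 32620 mm².
h = 180.6 mm.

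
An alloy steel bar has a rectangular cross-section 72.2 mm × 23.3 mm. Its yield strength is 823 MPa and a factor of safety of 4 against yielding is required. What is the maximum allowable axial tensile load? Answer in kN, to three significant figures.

F_allow = 346 kN

σ_allow = 823/4 = 205.8 MPa.
A = 72.2×23.3 = 1682 mm².
F_allow = σ_allow × A = 205.8×1682 = 346100 N.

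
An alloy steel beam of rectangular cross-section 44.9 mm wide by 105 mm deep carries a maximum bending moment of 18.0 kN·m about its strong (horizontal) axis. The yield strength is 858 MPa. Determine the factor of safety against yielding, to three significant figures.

Section modulus S = bh²/6 = 44.9×105²/6 = 82500 mm³.
σ = M/S = 1.8000×10^7/82500 = 218.2 MPa.
n = 858/218.2 = 3.933.

n = 3.93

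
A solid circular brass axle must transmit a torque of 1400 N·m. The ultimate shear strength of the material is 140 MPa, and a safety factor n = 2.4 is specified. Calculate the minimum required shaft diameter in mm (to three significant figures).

d = 49.6 mm

Allowable shear stress τ_allow = 140/2.4 = 58.33 MPa.
For a solid shaft τ = 16T/(πd³), so d³ = 16T/(π τ_allow) = 16×1400000/(π×58.33) = 122200 mm³.
d = (122200)^(1/3) = 49.63 mm.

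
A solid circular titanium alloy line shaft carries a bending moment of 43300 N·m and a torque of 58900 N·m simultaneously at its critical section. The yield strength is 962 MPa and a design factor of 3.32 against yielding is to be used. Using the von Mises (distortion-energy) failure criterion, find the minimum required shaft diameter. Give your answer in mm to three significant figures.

d = 133 mm

σ_allow = σ_y/n = 962/3.32 = 289.8 MPa.
For a solid shaft σ_b = 32M/(πd³) and τ = 16T/(πd³), so the von Mises stress is σ' = (16/πd³)·√(4M²+3T²).
√(4M²+3T²) = √(4×(4.330×10^7)² + 3×(5.890×10^7)²) = 1.338×10^8 N·mm.
d³ = 16×1.338×10^8/(π×289.8) = 2.352×10^6 mm³.
d = 133.0 mm.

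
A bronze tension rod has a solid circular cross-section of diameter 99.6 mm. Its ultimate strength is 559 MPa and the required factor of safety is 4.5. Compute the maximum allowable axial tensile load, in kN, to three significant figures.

σ_allow = 559/4.5 = 124.2 MPa.
A = πd²/4 = π×99.6²/4 = 7791 mm².
F_allow = σ_allow × A = 124.2×7791 = 967800 N.

F_allow = 968 kN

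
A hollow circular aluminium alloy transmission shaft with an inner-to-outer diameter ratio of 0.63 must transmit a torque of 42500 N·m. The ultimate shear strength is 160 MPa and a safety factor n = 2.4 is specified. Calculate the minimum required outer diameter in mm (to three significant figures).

τ_allow = 160/2.4 = 66.67 MPa.
For a hollow shaft τ = 16T/[πd_o³(1−k⁴)] with k = 0.63, so 1−k⁴ = 0.8425.
d_o³ = 16T/[π τ_allow (1−k⁴)] = 16×4.2500×10^7/(π×66.67×0.8425) = 3.854×10^6 mm³.
d_o = 156.8 mm.

d_o = 157 mm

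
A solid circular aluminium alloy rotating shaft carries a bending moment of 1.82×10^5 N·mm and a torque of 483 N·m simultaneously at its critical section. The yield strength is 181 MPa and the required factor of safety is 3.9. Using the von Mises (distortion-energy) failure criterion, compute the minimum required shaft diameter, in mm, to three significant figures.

σ_allow = σ_y/n = 181/3.9 = 46.41 MPa.
For a solid shaft σ_b = 32M/(πd³) and τ = 16T/(πd³), so the von Mises stress is σ' = (16/πd³)·√(4M²+3T²).
√(4M²+3T²) = √(4×(182000)² + 3×(483000)²) = 912300 N·mm.
d³ = 16×912300/(π×46.41) = 100100 mm³.
d = 46.43 mm.

d = 46.4 mm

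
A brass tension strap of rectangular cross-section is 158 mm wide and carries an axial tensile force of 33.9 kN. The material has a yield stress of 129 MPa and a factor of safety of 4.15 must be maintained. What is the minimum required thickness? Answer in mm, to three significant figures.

σ_allow = 129/4.15 = 31.08 MPa.
Required area A = F/σ_allow = 33900/31.08 = 1091 mm².
t = A/w = 1091/158 = 6.902 mm.

t = 6.90 mm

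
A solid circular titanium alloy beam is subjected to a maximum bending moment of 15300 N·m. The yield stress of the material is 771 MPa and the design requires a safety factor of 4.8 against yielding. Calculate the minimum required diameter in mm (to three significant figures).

d = 99.0 mm

σ_allow = 771/4.8 = 160.6 MPa.
For a solid circular section σ = 32M/(πd³), so d³ = 32M/(π σ_allow) = 32×1.5300×10^7/(π×160.6) = 970200 mm³.
d = 99.00 mm.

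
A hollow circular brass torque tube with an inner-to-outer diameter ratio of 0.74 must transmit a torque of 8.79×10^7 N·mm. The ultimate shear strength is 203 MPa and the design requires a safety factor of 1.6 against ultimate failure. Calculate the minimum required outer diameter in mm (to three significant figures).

d_o = 171 mm

τ_allow = 203/1.6 = 126.9 MPa.
For a hollow shaft τ = 16T/[πd_o³(1−k⁴)] with k = 0.74, so 1−k⁴ = 0.7001.
d_o³ = 16T/[π τ_allow (1−k⁴)] = 16×8.7900×10^7/(π×126.9×0.7001) = 5.040×10^6 mm³.
d_o = 171.4 mm.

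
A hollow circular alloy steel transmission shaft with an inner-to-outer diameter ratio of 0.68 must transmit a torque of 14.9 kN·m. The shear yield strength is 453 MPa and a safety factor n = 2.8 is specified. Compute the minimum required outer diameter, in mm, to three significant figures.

d_o = 84.2 mm

τ_allow = 453/2.8 = 161.8 MPa.
For a hollow shaft τ = 16T/[πd_o³(1−k⁴)] with k = 0.68, so 1−k⁴ = 0.7862.
d_o³ = 16T/[π τ_allow (1−k⁴)] = 16×1.4900×10^7/(π×161.8×0.7862) = 596600 mm³.
d_o = 84.18 mm.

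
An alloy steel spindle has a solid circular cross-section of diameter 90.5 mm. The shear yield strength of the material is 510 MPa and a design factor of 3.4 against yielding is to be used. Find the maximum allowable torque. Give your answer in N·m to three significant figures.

T_allow = 21800 N·m

τ_allow = 510/3.4 = 150.0 MPa.
For a solid shaft T_allow = τ_allow·πd³/16; πd³/16 = π×90.5³/16 = 145500 mm³.
T_allow = 150.0×145500 = 2.183×10^7 N·mm = 21830 N·m.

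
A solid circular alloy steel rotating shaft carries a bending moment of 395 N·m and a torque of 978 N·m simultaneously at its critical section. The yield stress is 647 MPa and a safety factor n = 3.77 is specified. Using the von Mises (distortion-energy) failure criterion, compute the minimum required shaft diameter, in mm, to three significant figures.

d = 38.1 mm

σ_allow = σ_y/n = 647/3.77 = 171.6 MPa.
For a solid shaft σ_b = 32M/(πd³) and τ = 16T/(πd³), so the von Mises stress is σ' = (16/πd³)·√(4M²+3T²).
√(4M²+3T²) = √(4×(395000)² + 3×(978000)²) = 1.869×10^6 N·mm.
d³ = 16×1.869×10^6/(π×171.6) = 55470 mm³.
d = 38.14 mm.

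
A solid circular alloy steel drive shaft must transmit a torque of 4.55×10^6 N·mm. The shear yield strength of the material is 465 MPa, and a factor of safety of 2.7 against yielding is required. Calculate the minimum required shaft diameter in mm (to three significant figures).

Allowable shear stress τ_allow = 465/2.7 = 172.2 MPa.
For a solid shaft τ = 16T/(πd³), so d³ = 16T/(π τ_allow) = 16×4550000/(π×172.2) = 134600 mm³.
d = (134600)^(1/3) = 51.24 mm.

d = 51.2 mm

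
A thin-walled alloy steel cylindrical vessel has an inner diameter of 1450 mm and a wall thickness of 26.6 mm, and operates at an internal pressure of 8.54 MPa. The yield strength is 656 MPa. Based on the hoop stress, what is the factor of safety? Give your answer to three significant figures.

n = 2.82

σ_h = pD/(2t) = 8.54×1450/(2×26.6) = 232.8 MPa.
n = 656/232.8 = 2.818.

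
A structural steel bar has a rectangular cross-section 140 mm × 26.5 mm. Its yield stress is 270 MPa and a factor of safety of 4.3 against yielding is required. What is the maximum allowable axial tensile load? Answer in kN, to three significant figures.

σ_allow = 270/4.3 = 62.79 MPa.
A = 140×26.5 = 3710 mm².
F_allow = σ_allow × A = 62.79×3710 = 233000 N.

F_allow = 233 kN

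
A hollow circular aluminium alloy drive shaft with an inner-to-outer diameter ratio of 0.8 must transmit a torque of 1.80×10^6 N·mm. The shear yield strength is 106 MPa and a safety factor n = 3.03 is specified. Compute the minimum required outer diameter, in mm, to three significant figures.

τ_allow = 106/3.03 = 34.98 MPa.
For a hollow shaft τ = 16T/[πd_o³(1−k⁴)] with k = 0.8, so 1−k⁴ = 0.5904.
d_o³ = 16T/[π τ_allow (1−k⁴)] = 16×1800000/(π×34.98×0.5904) = 443800 mm³.
d_o = 76.28 mm.

d_o = 76.3 mm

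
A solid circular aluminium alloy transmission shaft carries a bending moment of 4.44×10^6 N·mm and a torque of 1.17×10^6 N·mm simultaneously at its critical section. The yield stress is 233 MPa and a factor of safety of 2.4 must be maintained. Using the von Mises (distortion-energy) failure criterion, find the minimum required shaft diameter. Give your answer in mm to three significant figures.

d = 78.2 mm

σ_allow = σ_y/n = 233/2.4 = 97.08 MPa.
For a solid shaft σ_b = 32M/(πd³) and τ = 16T/(πd³), so the von Mises stress is σ' = (16/πd³)·√(4M²+3T²).
√(4M²+3T²) = √(4×(4.440×10^6)² + 3×(1.170×10^6)²) = 9.108×10^6 N·mm.
d³ = 16×9.108×10^6/(π×97.08) = 477800 mm³.
d = 78.18 mm.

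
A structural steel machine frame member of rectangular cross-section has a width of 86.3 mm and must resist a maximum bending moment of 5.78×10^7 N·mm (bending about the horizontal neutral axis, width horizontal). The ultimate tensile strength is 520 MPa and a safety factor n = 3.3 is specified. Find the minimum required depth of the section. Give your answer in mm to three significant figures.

h = 160 mm

σ_allow = 520/3.3 = 157.6 MPa.
For a rectangular section σ = 6M/(bh²), so h² = 6M/(b σ_allow) = 6×5.7800×10^7/(86.3×157.6) = 25500 mm².
h = 159.7 mm.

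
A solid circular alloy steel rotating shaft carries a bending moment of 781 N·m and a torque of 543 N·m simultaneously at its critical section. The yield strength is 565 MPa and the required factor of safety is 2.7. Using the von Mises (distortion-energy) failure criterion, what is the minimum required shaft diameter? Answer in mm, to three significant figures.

σ_allow = σ_y/n = 565/2.7 = 209.3 MPa.
For a solid shaft σ_b = 32M/(πd³) and τ = 16T/(πd³), so the von Mises stress is σ' = (16/πd³)·√(4M²+3T²).
√(4M²+3T²) = √(4×(781000)² + 3×(543000)²) = 1.823×10^6 N·mm.
d³ = 16×1.823×10^6/(π×209.3) = 44380 mm³.
d = 35.40 mm.

d = 35.4 mm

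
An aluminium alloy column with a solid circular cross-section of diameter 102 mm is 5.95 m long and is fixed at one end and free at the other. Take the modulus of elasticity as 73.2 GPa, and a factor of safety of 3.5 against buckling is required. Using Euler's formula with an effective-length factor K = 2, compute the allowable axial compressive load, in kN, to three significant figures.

I = πd⁴/64 = π×102⁴/64 = 5.313×10^6 mm⁴.
Effective length L_e = KL = 2×5.95 m = 11900 mm.
Euler critical load P_cr = π²EI/L_e² = π²×73200×5.313×10^6/11900² = 27110 N.
P_allow = P_cr/n = 27110/3.5 = 7745 N.

P_allow = 7.74 kN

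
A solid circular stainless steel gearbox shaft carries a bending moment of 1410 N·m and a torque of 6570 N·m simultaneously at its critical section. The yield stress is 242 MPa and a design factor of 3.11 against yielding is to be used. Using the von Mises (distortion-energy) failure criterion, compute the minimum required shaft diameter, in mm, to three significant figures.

σ_allow = σ_y/n = 242/3.11 = 77.81 MPa.
For a solid shaft σ_b = 32M/(πd³) and τ = 16T/(πd³), so the von Mises stress is σ' = (16/πd³)·√(4M²+3T²).
√(4M²+3T²) = √(4×(1.410×10^6)² + 3×(6.570×10^6)²) = 1.172×10^7 N·mm.
d³ = 16×1.172×10^7/(π×77.81) = 767300 mm³.
d = 91.55 mm.

d = 91.6 mm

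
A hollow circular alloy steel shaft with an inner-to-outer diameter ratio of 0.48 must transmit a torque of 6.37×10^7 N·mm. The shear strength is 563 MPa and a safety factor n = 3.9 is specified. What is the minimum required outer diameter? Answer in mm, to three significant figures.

d_o = 133 mm

τ_allow = 563/3.9 = 144.4 MPa.
For a hollow shaft τ = 16T/[πd_o³(1−k⁴)] with k = 0.48, so 1−k⁴ = 0.9469.
d_o³ = 16T/[π τ_allow (1−k⁴)] = 16×6.3700×10^7/(π×144.4×0.9469) = 2.373×10^6 mm³.
d_o = 133.4 mm.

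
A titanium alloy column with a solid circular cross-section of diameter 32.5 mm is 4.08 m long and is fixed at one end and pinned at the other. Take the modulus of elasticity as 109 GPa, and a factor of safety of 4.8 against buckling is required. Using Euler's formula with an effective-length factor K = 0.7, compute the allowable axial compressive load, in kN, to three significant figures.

I = πd⁴/64 = π×32.5⁴/64 = 54770 mm⁴.
Effective length L_e = KL = 0.7×4.08 m = 2856 mm.
Euler critical load P_cr = π²EI/L_e² = π²×109000×54770/2856² = 7223 N.
P_allow = P_cr/n = 7223/4.8 = 1505 N.

P_allow = 1.50 kN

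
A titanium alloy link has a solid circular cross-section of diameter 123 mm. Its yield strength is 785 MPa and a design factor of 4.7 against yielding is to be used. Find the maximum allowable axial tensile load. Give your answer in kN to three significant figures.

F_allow = 1980 kN

σ_allow = 785/4.7 = 167.0 MPa.
A = πd²/4 = π×123²/4 = 11880 mm².
F_allow = σ_allow × A = 167.0×11880 = 1.985×10^6 N.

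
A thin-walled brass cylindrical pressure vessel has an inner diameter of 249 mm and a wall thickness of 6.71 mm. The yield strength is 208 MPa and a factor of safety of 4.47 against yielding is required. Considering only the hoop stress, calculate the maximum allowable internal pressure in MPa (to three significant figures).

σ_allow = 208/4.47 = 46.53 MPa.
σ_h = pD/(2t) → p_allow = 2σ_allow t/D = 2×46.53×6.71/249 = 2.508 MPa.

p_allow = 2.51 MPa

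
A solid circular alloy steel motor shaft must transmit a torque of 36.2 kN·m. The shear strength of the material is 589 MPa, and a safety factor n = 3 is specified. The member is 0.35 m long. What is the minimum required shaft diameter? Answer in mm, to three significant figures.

d = 97.9 mm

Allowable shear stress τ_allow = 589/3 = 196.3 MPa.
For a solid shaft τ = 16T/(πd³), so d³ = 16T/(π τ_allow) = 16×3.6200×10^7/(π×196.3) = 939000 mm³.
d = (939000)^(1/3) = 97.93 mm.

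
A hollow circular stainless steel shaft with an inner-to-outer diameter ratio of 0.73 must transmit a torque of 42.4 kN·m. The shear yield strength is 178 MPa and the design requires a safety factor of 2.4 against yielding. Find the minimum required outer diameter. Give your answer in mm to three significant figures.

d_o = 160 mm

τ_allow = 178/2.4 = 74.17 MPa.
For a hollow shaft τ = 16T/[πd_o³(1−k⁴)] with k = 0.73, so 1−k⁴ = 0.7160.
d_o³ = 16T/[π τ_allow (1−k⁴)] = 16×4.2400×10^7/(π×74.17×0.7160) = 4.066×10^6 mm³.
d_o = 159.6 mm.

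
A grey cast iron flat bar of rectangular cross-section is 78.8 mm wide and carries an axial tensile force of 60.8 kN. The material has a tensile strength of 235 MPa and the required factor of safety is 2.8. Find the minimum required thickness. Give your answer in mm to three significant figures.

t = 9.19 mm

σ_allow = 235/2.8 = 83.93 MPa.
Required area A = F/σ_allow = 60800/83.93 = 724.4 mm².
t = A/w = 724.4/78.8 = 9.193 mm.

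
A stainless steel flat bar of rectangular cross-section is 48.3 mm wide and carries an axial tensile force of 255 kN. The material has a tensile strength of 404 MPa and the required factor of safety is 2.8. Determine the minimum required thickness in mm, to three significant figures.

σ_allow = 404/2.8 = 144.3 MPa.
Required area A = F/σ_allow = 255000/144.3 = 1767 mm².
t = A/w = 1767/48.3 = 36.59 mm.

t = 36.6 mm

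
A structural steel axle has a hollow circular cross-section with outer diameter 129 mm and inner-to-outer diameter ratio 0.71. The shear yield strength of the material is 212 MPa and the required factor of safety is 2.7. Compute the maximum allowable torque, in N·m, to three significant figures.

T_allow = 24700 N·m

τ_allow = 212/2.7 = 78.52 MPa.
For a hollow shaft T_allow = τ_allow·πd_o³(1−k⁴)/16 with 1−k⁴ = 0.7459, so πd_o³(1−k⁴)/16 = 314400 mm³.
T_allow = 78.52×314400 = 2.469×10^7 N·mm = 24690 N·m.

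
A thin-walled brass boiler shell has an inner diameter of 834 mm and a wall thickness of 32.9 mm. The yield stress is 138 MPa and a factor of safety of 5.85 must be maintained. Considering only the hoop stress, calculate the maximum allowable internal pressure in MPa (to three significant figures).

σ_allow = 138/5.85 = 23.59 MPa.
σ_h = pD/(2t) → p_allow = 2σ_allow t/D = 2×23.59×32.9/834 = 1.861 MPa.

p_allow = 1.86 MPa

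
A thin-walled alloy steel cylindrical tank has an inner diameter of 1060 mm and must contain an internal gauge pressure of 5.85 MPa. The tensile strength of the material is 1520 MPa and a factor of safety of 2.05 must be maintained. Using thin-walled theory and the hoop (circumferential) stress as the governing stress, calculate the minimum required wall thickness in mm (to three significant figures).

σ_allow = 1520/2.05 = 741.5 MPa.
Hoop stress σ_h = pD/(2t), so t = pD/(2σ_allow) = 5.85×1060/(2×741.5) = 4.182 mm.

t = 4.18 mm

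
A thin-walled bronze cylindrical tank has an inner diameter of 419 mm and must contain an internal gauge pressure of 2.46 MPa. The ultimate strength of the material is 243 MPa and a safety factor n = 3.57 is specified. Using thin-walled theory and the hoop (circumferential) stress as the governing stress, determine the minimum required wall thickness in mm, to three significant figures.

t = 7.57 mm

σ_allow = 243/3.57 = 68.07 MPa.
Hoop stress σ_h = pD/(2t), so t = pD/(2σ_allow) = 2.46×419/(2×68.07) = 7.571 mm.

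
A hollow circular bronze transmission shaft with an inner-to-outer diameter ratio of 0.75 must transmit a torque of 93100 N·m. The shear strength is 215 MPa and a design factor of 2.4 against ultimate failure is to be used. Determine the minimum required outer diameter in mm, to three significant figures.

τ_allow = 215/2.4 = 89.58 MPa.
For a hollow shaft τ = 16T/[πd_o³(1−k⁴)] with k = 0.75, so 1−k⁴ = 0.6836.
d_o³ = 16T/[π τ_allow (1−k⁴)] = 16×9.3100×10^7/(π×89.58×0.6836) = 7.743×10^6 mm³.
d_o = 197.8 mm.

d_o = 198 mm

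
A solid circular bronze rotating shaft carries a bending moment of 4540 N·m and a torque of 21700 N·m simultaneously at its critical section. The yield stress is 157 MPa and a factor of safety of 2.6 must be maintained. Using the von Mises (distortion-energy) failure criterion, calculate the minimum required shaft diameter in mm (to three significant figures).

σ_allow = σ_y/n = 157/2.6 = 60.38 MPa.
For a solid shaft σ_b = 32M/(πd³) and τ = 16T/(πd³), so the von Mises stress is σ' = (16/πd³)·√(4M²+3T²).
√(4M²+3T²) = √(4×(4.540×10^6)² + 3×(2.170×10^7)²) = 3.867×10^7 N·mm.
d³ = 16×3.867×10^7/(π×60.38) = 3.261×10^6 mm³.
d = 148.3 mm.

d = 148 mm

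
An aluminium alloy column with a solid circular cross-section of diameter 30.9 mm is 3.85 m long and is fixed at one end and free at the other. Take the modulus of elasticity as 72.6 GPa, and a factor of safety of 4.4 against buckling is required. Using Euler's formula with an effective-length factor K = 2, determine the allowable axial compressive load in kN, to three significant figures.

I = πd⁴/64 = π×30.9⁴/64 = 44750 mm⁴.
Effective length L_e = KL = 2×3.85 m = 7700 mm.
Euler critical load P_cr = π²EI/L_e² = π²×72600×44750/7700² = 540.8 N.
P_allow = P_cr/n = 540.8/4.4 = 122.9 N.

P_allow = 0.123 kN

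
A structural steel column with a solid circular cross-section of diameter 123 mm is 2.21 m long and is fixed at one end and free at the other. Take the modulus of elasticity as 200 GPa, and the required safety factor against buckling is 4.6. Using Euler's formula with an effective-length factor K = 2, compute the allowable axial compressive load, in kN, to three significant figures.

P_allow = 247 kN

I = πd⁴/64 = π×123⁴/64 = 1.124×10^7 mm⁴.
Effective length L_e = KL = 2×2.21 m = 4420 mm.
Euler critical load P_cr = π²EI/L_e² = π²×200000×1.124×10^7/4420² = 1.135×10^6 N.
P_allow = P_cr/n = 1.135×10^6/4.6 = 246800 N.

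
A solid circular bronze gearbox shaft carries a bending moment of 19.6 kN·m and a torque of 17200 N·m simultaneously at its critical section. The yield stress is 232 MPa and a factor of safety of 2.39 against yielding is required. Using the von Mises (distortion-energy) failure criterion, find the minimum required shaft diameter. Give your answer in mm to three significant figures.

σ_allow = σ_y/n = 232/2.39 = 97.07 MPa.
For a solid shaft σ_b = 32M/(πd³) and τ = 16T/(πd³), so the von Mises stress is σ' = (16/πd³)·√(4M²+3T²).
√(4M²+3T²) = √(4×(1.960×10^7)² + 3×(1.720×10^7)²) = 4.924×10^7 N·mm.
d³ = 16×4.924×10^7/(π×97.07) = 2.583×10^6 mm³.
d = 137.2 mm.

d = 137 mm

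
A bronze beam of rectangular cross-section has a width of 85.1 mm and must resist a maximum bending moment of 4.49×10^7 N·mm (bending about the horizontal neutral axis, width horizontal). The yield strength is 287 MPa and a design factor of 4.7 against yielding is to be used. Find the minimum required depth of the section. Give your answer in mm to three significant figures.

h = 228 mm

σ_allow = 287/4.7 = 61.06 MPa.
For a rectangular section σ = 6M/(bh²), so h² = 6M/(b σ_allow) = 6×4.4900×10^7/(85.1×61.06) = 51840 mm².
h = 227.7 mm.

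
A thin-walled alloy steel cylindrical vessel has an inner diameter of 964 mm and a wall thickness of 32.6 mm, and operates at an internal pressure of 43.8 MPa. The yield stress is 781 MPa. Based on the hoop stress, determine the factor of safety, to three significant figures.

σ_h = pD/(2t) = 43.8×964/(2×32.6) = 647.6 MPa.
n = 781/647.6 = 1.206.

n = 1.21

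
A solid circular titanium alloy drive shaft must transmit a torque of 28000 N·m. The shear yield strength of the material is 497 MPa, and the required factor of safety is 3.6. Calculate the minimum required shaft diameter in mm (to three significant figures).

Allowable shear stress τ_allow = 497/3.6 = 138.1 MPa.
For a solid shaft τ = 16T/(πd³), so d³ = 16T/(π τ_allow) = 16×2.8000×10^7/(π×138.1) = 1.033×10^6 mm³.
d = (1.033×10^6)^(1/3) = 101.1 mm.

d = 101 mm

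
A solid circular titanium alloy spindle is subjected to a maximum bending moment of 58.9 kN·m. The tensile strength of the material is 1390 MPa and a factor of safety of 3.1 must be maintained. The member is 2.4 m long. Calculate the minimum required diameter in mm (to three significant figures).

σ_allow = 1390/3.1 = 448.4 MPa.
For a solid circular section σ = 32M/(πd³), so d³ = 32M/(π σ_allow) = 32×5.8900×10^7/(π×448.4) = 1.338×10^6 mm³.
d = 110.2 mm.

d = 110 mm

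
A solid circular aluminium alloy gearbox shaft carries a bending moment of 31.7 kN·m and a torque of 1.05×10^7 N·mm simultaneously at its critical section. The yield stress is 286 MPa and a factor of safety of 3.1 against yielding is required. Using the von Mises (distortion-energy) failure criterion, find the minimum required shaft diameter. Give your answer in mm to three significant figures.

d = 154 mm

σ_allow = σ_y/n = 286/3.1 = 92.26 MPa.
For a solid shaft σ_b = 32M/(πd³) and τ = 16T/(πd³), so the von Mises stress is σ' = (16/πd³)·√(4M²+3T²).
√(4M²+3T²) = √(4×(3.170×10^7)² + 3×(1.050×10^7)²) = 6.596×10^7 N·mm.
d³ = 16×6.596×10^7/(π×92.26) = 3.641×10^6 mm³.
d = 153.8 mm.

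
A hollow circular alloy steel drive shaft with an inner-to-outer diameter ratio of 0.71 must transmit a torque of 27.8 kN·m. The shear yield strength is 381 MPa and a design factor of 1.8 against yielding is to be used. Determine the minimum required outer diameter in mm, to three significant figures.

τ_allow = 381/1.8 = 211.7 MPa.
For a hollow shaft τ = 16T/[πd_o³(1−k⁴)] with k = 0.71, so 1−k⁴ = 0.7459.
d_o³ = 16T/[π τ_allow (1−k⁴)] = 16×2.7800×10^7/(π×211.7×0.7459) = 896800 mm³.
d_o = 96.43 mm.

d_o = 96.4 mm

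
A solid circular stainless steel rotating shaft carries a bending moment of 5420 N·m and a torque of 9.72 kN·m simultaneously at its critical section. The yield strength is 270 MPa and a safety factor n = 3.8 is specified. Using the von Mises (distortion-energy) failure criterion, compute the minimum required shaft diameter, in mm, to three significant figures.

d = 113 mm

σ_allow = σ_y/n = 270/3.8 = 71.05 MPa.
For a solid shaft σ_b = 32M/(πd³) and τ = 16T/(πd³), so the von Mises stress is σ' = (16/πd³)·√(4M²+3T²).
√(4M²+3T²) = √(4×(5.420×10^6)² + 3×(9.720×10^6)²) = 2.002×10^7 N·mm.
d³ = 16×2.002×10^7/(π×71.05) = 1.435×10^6 mm³.
d = 112.8 mm.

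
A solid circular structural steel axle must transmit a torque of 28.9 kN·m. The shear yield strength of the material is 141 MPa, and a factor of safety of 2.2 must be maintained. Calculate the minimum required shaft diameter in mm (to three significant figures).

Allowable shear stress τ_allow = 141/2.2 = 64.09 MPa.
For a solid shaft τ = 16T/(πd³), so d³ = 16T/(π τ_allow) = 16×2.8900×10^7/(π×64.09) = 2.297×10^6 mm³.
d = (2.297×10^6)^(1/3) = 131.9 mm.

d = 132 mm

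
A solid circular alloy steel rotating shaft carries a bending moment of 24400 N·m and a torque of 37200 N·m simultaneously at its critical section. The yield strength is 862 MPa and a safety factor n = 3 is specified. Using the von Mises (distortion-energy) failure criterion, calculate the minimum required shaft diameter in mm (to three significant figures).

σ_allow = σ_y/n = 862/3 = 287.3 MPa.
For a solid shaft σ_b = 32M/(πd³) and τ = 16T/(πd³), so the von Mises stress is σ' = (16/πd³)·√(4M²+3T²).
√(4M²+3T²) = √(4×(2.440×10^7)² + 3×(3.720×10^7)²) = 8.083×10^7 N·mm.
d³ = 16×8.083×10^7/(π×287.3) = 1.433×10^6 mm³.
d = 112.7 mm.

d = 113 mm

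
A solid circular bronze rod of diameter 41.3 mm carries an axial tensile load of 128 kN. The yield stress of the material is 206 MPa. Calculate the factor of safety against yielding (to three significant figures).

n = 2.16

A = πd²/4 = 1340 mm².
σ = F/A = 128000/1340 = 95.55 MPa.
n = 206/95.55 = 2.156.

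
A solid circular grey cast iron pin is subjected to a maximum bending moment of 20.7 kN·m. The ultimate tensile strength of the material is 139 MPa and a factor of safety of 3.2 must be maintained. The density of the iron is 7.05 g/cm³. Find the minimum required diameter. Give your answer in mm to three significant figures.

σ_allow = 139/3.2 = 43.44 MPa.
For a solid circular section σ = 32M/(πd³), so d³ = 32M/(π σ_allow) = 32×2.0700×10^7/(π×43.44) = 4.854×10^6 mm³.
d = 169.3 mm.

d = 169 mm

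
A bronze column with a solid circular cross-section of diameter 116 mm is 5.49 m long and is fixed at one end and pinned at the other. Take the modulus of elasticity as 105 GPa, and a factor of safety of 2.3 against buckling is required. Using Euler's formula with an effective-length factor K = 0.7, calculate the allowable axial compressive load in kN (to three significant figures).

I = πd⁴/64 = π×116⁴/64 = 8.888×10^6 mm⁴.
Effective length L_e = KL = 0.7×5.49 m = 3843 mm.
Euler critical load P_cr = π²EI/L_e² = π²×105000×8.888×10^6/3843² = 623700 N.
P_allow = P_cr/n = 623700/2.3 = 271200 N.

P_allow = 271 kN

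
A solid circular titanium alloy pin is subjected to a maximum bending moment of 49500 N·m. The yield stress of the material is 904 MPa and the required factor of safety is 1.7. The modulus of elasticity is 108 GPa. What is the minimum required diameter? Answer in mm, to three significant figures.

d = 98.2 mm

σ_allow = 904/1.7 = 531.8 MPa.
For a solid circular section σ = 32M/(πd³), so d³ = 32M/(π σ_allow) = 32×4.9500×10^7/(π×531.8) = 948200 mm³.
d = 98.24 mm.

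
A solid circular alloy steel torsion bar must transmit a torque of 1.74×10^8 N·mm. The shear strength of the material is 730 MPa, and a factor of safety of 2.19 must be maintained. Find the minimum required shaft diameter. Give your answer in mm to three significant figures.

d = 139 mm

Allowable shear stress τ_allow = 730/2.19 = 333.3 MPa.
For a solid shaft τ = 16T/(πd³), so d³ = 16T/(π τ_allow) = 16×1.7400×10^8/(π×333.3) = 2.659×10^6 mm³.
d = (2.659×10^6)^(1/3) = 138.5 mm.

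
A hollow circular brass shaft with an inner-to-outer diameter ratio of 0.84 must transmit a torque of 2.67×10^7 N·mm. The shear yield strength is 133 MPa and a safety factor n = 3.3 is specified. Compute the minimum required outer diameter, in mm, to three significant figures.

τ_allow = 133/3.3 = 40.30 MPa.
For a hollow shaft τ = 16T/[πd_o³(1−k⁴)] with k = 0.84, so 1−k⁴ = 0.5021.
d_o³ = 16T/[π τ_allow (1−k⁴)] = 16×2.6700×10^7/(π×40.30×0.5021) = 6.719×10^6 mm³.
d_o = 188.7 mm.

d_o = 189 mm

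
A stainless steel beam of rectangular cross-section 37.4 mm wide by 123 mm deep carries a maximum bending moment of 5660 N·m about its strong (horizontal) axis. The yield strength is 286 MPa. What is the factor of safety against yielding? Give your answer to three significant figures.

n = 4.77

Section modulus S = bh²/6 = 37.4×123²/6 = 94300 mm³.
σ = M/S = 5660000/94300 = 60.02 MPa.
n = 286/60.02 = 4.765.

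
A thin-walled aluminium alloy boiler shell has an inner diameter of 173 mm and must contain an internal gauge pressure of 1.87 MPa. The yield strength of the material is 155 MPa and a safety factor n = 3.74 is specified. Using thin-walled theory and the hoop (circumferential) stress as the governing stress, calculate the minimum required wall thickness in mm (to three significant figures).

σ_allow = 155/3.74 = 41.44 MPa.
Hoop stress σ_h = pD/(2t), so t = pD/(2σ_allow) = 1.87×173/(2×41.44) = 3.903 mm.

t = 3.90 mm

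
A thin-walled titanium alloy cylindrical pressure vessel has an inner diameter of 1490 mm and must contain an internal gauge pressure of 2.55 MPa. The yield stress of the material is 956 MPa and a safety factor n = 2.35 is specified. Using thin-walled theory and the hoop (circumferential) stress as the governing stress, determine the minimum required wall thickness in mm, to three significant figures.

t = 4.67 mm

σ_allow = 956/2.35 = 406.8 MPa.
Hoop stress σ_h = pD/(2t), so t = pD/(2σ_allow) = 2.55×1490/(2×406.8) = 4.670 mm.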